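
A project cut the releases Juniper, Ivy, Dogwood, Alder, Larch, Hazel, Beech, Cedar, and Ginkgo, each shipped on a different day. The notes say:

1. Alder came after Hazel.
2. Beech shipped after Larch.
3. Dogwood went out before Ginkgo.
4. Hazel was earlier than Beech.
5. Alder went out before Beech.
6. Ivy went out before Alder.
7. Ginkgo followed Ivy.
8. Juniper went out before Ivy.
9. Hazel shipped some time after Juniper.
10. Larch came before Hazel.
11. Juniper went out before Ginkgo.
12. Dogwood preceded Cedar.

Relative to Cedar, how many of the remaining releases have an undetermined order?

Forced before Cedar: Dogwood.
That leaves Alder, Beech, Ginkgo, Hazel, Ivy, Juniper, and Larch with no forced order relative to Cedar — 7.

7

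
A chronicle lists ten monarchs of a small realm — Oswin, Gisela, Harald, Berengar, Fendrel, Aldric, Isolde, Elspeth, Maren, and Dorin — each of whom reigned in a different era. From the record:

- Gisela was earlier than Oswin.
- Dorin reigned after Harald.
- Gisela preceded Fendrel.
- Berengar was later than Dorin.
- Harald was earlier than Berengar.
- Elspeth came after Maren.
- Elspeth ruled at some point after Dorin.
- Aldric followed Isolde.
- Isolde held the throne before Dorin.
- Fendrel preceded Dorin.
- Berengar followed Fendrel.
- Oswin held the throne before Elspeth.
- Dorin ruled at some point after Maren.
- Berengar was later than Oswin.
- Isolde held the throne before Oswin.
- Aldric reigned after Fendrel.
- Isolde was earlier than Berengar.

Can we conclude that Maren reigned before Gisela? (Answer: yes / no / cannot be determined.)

No chain of stated constraints runs from Maren to Gisela, and none runs from Gisela to Maren either.
So the relative order of Maren and Gisela is not fixed by the given facts.

cannot be determined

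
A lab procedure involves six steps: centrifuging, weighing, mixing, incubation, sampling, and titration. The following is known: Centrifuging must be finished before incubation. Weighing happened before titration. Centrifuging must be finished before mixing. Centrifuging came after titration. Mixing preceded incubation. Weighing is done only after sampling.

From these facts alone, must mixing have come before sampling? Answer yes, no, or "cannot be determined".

no

Tracing the constraints gives sampling → weighing → titration → centrifuging → mixing, so sampling must come before mixing.
That means mixing cannot be before sampling.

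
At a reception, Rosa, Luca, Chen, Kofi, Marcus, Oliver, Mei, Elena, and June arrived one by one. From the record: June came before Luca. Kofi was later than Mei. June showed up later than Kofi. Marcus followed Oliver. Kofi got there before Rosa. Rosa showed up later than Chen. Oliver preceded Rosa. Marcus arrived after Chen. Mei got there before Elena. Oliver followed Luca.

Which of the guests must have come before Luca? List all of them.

June, Kofi, Mei

Directly stated before Luca: June.
Kofi reaches Luca via Kofi → June → Luca.
Mei reaches Luca via Mei → Kofi → June → Luca.
No chain forces Rosa (or any of the others) ahead of Luca.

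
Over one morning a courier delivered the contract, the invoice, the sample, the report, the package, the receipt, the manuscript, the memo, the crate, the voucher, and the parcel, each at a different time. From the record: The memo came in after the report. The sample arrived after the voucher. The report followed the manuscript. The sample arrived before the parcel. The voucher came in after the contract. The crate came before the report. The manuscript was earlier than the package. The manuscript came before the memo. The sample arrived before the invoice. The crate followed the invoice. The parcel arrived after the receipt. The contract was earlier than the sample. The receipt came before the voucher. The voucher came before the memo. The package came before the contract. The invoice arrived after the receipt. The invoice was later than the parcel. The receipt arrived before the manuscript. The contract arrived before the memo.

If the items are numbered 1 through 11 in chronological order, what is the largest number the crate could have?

9

The crate must come before the memo and the report — 2 items forced after it.
Everything else can be placed before the crate in some valid order, so the crate can sit as late as position 11 − 2 = 9.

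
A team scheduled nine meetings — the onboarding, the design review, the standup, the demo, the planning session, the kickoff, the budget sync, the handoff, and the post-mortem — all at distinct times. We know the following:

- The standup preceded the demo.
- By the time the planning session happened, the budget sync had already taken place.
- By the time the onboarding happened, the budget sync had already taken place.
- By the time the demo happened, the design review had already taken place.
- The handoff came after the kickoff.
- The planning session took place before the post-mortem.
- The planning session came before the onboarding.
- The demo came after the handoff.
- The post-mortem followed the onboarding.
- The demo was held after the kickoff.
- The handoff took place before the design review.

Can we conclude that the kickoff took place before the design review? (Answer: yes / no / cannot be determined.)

Chain the constraints: the kickoff → the handoff → the design review. Each link is directly stated, so the kickoff comes before the design review.

yes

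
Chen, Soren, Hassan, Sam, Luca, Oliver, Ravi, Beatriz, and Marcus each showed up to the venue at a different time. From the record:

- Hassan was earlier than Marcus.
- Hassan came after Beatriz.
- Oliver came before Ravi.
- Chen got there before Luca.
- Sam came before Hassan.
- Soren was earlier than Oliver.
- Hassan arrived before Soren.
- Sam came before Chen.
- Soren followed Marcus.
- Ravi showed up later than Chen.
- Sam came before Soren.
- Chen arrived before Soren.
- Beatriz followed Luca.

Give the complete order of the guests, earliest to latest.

Sam, Chen, Luca, Beatriz, Hassan, Marcus, Soren, Oliver, Ravi

The constraints fix every adjacent pair, so only one ordering works:
Sam → Chen → Luca → Beatriz → Hassan → Marcus → Soren → Oliver → Ravi.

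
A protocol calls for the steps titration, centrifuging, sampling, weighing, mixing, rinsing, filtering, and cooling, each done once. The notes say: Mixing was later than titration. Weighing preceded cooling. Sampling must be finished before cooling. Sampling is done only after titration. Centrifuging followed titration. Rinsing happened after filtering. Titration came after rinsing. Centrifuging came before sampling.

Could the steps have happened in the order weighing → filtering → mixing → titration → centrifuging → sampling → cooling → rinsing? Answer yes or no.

no

The constraints require titration before mixing, but in the proposed sequence mixing appears ahead of titration. That one violation is enough.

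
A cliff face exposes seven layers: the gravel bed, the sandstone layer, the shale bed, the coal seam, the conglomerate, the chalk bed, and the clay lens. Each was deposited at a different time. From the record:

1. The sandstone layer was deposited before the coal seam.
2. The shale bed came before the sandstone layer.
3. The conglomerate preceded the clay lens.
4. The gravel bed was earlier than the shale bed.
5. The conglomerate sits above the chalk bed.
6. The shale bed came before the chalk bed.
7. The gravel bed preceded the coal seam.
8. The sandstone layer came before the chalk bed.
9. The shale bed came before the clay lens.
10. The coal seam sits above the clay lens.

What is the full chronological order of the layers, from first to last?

the gravel bed, the shale bed, the sandstone layer, the chalk bed, the conglomerate, the clay lens, the coal seam

The constraints fix every adjacent pair, so only one ordering works:
the gravel bed → the shale bed → the sandstone layer → the chalk bed → the conglomerate → the clay lens → the coal seam.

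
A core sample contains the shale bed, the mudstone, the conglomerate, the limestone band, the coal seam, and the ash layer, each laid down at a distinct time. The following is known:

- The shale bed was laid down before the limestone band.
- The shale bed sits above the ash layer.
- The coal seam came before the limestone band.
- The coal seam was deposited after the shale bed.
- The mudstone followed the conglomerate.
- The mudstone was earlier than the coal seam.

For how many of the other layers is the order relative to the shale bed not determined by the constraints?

2

Forced before the shale bed: the ash layer; forced after the shale bed: the coal seam and the limestone band.
That leaves the conglomerate and the mudstone with no forced order relative to the shale bed — 2.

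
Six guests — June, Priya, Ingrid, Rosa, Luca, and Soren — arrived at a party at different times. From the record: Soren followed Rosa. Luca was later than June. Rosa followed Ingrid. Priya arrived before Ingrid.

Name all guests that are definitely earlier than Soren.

Directly stated before Soren: Rosa.
Ingrid reaches Soren via Ingrid → Rosa → Soren.
Priya reaches Soren via Priya → Ingrid → Rosa → Soren.

Ingrid, Priya, Rosa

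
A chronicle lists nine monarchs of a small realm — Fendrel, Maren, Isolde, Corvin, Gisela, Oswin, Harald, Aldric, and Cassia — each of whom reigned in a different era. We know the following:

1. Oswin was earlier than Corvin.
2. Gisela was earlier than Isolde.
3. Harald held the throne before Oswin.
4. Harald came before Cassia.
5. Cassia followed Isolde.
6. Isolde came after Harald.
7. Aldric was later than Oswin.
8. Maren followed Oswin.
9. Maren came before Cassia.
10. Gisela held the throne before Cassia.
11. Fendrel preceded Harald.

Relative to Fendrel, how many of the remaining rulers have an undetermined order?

Forced after Fendrel: Aldric, Cassia, Corvin, Harald, Isolde, Maren, and Oswin.
That leaves Gisela with no forced order relative to Fendrel — 1.

1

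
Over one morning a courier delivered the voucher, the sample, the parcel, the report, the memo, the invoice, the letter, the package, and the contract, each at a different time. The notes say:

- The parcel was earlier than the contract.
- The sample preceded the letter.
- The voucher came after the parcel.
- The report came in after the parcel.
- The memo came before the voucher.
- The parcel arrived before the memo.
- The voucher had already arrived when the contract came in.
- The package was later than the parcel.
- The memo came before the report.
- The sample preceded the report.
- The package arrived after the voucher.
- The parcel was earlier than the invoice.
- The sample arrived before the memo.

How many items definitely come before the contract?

Directly stated before the contract: the parcel and the voucher.
The memo reaches the contract via the memo → the voucher → the contract.
The sample reaches the contract via the sample → the memo → the voucher → the contract.
No chain forces the invoice (or any of the others) ahead of the contract.
That's the memo, the parcel, the sample, and the voucher — 4 in all.

4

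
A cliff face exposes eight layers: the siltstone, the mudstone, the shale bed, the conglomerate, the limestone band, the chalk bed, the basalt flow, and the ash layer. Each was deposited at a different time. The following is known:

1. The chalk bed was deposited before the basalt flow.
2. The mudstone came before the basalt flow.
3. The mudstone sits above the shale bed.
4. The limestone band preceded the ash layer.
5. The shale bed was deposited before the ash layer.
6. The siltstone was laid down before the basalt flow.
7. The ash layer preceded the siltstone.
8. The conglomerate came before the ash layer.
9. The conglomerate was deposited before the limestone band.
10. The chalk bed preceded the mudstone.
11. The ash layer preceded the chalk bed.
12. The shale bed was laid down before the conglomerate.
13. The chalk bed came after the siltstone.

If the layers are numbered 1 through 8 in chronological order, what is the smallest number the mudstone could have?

The ash layer, the chalk bed, the conglomerate, the limestone band, the shale bed, and the siltstone must all come before the mudstone — 6 forced predecessors.
Nothing else is forced ahead of the mudstone, so its earliest slot is position 6 + 1 = 7.

7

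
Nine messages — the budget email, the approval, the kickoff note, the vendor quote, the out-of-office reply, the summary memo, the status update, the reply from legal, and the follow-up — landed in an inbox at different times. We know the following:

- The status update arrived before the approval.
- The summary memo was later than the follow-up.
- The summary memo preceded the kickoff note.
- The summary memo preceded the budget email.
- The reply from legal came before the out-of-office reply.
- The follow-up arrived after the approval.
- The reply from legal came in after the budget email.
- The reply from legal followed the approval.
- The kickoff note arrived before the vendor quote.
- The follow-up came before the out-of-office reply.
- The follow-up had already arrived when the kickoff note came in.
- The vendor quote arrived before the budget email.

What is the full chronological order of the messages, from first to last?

The constraints fix every adjacent pair, so only one ordering works:
the status update → the approval → the follow-up → the summary memo → the kickoff note → the vendor quote → the budget email → the reply from legal → the out-of-office reply.

the status update, the approval, the follow-up, the summary memo, the kickoff note, the vendor quote, the budget email, the reply from legal, the out-of-office reply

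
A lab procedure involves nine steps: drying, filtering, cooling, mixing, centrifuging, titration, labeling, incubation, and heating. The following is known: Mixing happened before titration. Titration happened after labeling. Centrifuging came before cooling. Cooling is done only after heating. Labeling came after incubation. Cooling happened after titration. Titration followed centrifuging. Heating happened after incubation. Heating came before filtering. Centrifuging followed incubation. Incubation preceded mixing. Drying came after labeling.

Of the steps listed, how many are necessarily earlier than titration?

4

Directly stated before titration: centrifuging, labeling, and mixing.
Incubation reaches titration via incubation → mixing → titration.
No chain forces filtering (or any of the others) ahead of titration.
That's centrifuging, incubation, labeling, and mixing — 4 in all.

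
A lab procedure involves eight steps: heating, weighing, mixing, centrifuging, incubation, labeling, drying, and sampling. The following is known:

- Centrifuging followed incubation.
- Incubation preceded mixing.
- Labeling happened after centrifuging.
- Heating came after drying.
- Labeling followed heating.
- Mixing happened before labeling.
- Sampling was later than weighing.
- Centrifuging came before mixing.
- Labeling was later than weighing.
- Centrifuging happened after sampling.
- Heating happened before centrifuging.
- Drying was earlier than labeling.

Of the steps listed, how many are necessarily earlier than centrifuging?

5

Directly stated before centrifuging: heating, incubation, and sampling.
Drying reaches centrifuging via drying → heating → centrifuging.
Weighing reaches centrifuging via weighing → sampling → centrifuging.
That's drying, heating, incubation, sampling, and weighing — 5 in all.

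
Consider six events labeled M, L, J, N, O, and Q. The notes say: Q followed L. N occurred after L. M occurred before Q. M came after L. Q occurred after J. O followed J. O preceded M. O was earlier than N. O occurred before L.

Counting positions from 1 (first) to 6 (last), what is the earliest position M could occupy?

4

J, L, and O must all come before M — 3 forced predecessors.
Nothing else is forced ahead of M, so its earliest slot is position 3 + 1 = 4.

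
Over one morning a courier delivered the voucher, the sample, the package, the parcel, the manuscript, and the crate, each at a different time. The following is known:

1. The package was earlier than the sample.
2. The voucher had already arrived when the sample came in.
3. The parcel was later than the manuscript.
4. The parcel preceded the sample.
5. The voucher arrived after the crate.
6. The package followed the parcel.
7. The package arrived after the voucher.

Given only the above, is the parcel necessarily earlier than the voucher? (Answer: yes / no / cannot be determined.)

No chain of stated constraints runs from the parcel to the voucher, and none runs from the voucher to the parcel either.
So the relative order of the parcel and the voucher is not fixed by the given facts.

cannot be determined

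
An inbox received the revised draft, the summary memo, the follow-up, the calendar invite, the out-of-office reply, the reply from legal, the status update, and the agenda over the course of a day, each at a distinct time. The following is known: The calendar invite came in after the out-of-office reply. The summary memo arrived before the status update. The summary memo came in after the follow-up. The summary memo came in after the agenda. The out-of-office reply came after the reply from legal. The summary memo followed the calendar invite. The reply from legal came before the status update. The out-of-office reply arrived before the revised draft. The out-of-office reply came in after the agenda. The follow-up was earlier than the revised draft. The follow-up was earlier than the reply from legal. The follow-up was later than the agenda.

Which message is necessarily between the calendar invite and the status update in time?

Tracing the constraints gives the calendar invite → the summary memo → the status update, so the summary memo sits after the calendar invite and before the status update.
No other message is forced both after the calendar invite and before the status update.

the summary memo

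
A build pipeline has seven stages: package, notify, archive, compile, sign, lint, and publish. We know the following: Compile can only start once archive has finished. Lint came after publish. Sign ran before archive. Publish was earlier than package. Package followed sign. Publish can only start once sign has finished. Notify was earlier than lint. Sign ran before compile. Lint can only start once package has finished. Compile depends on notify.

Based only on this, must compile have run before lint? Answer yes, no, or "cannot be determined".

cannot be determined

No chain of stated constraints runs from compile to lint, and none runs from lint to compile either.
So the relative order of compile and lint is not fixed by the given facts.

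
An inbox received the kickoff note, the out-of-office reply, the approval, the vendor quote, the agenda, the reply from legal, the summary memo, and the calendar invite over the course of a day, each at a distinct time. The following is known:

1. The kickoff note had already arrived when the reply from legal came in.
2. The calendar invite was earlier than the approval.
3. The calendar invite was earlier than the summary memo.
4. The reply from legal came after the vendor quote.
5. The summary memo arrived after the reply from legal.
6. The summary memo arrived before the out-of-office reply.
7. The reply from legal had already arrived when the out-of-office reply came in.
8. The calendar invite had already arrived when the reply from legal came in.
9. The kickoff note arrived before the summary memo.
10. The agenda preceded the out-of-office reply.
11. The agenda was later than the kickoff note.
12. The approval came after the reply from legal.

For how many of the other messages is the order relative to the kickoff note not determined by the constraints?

Forced after the kickoff note: the agenda, the approval, the out-of-office reply, the reply from legal, and the summary memo.
That leaves the calendar invite and the vendor quote with no forced order relative to the kickoff note — 2.

2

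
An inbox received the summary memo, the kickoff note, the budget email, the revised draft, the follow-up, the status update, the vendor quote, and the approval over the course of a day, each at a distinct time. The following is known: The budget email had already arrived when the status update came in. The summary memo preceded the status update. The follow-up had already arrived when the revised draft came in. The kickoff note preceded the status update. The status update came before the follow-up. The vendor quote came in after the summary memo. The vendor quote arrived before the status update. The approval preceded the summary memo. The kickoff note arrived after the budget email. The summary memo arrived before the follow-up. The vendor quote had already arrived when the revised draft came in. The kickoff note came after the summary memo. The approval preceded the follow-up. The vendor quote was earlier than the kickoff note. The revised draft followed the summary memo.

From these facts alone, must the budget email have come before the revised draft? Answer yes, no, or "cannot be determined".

yes

Chain the constraints: the budget email → the status update → the follow-up → the revised draft. Each link is directly stated, so the budget email comes before the revised draft.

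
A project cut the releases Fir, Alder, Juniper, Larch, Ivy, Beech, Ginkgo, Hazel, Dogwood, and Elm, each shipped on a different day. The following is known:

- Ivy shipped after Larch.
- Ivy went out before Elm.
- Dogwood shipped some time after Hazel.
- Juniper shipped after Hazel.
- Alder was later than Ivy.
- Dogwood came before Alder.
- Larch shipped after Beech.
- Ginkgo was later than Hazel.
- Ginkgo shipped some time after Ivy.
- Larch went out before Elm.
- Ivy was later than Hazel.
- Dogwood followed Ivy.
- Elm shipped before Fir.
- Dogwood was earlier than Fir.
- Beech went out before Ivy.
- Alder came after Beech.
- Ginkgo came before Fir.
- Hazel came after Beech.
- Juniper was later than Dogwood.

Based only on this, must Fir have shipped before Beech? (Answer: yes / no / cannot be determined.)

no

Tracing the constraints gives Beech → Hazel → Ginkgo → Fir, so Beech must come before Fir.
That means Fir cannot be before Beech.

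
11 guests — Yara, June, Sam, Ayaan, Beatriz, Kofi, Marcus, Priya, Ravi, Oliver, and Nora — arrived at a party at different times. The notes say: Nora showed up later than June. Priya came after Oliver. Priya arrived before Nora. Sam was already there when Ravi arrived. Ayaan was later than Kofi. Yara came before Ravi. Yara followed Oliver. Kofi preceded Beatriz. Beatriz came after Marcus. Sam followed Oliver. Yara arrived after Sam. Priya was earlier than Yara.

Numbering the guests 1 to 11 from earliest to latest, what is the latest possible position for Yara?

10

Yara must come before Ravi — 1 guest forced after them.
Everything else can be placed before Yara in some valid order, so Yara can sit as late as position 11 − 1 = 10.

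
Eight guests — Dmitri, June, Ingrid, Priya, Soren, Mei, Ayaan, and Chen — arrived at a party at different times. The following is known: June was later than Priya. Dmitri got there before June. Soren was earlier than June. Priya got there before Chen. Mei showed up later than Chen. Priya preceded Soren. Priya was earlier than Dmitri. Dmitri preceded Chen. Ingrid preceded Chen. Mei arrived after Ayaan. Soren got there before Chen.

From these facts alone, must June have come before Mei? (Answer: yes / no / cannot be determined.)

No chain of stated constraints runs from June to Mei, and none runs from Mei to June either.
So the relative order of June and Mei is not fixed by the given facts.

cannot be determined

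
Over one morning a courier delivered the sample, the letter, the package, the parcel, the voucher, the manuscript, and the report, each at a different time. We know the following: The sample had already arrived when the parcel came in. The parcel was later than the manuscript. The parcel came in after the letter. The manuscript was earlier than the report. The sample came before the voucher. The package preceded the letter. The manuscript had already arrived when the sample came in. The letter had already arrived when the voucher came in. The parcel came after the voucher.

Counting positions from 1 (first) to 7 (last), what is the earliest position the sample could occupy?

2

The manuscript must come before the sample — 1 forced predecessor.
Nothing else is forced ahead of the sample, so its earliest slot is position 1 + 1 = 2.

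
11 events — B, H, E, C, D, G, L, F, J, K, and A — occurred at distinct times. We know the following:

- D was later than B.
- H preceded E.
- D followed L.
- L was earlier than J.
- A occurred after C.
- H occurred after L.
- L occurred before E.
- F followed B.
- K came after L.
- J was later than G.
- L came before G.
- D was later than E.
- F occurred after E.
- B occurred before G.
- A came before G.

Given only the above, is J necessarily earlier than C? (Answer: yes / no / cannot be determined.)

Tracing the constraints gives C → A → G → J, so C must come before J.
That means J cannot be before C.

no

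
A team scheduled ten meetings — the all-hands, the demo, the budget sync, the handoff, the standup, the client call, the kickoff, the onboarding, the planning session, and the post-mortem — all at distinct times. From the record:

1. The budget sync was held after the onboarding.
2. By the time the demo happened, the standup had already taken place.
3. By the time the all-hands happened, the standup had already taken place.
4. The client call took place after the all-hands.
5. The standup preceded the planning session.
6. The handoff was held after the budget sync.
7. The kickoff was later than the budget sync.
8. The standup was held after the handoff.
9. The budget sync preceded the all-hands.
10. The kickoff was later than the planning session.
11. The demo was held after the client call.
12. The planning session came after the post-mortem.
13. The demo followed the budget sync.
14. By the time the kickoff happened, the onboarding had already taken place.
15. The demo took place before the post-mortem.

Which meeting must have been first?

the onboarding

The onboarding has a chain of constraints placing it before every other meeting, so the onboarding must be first.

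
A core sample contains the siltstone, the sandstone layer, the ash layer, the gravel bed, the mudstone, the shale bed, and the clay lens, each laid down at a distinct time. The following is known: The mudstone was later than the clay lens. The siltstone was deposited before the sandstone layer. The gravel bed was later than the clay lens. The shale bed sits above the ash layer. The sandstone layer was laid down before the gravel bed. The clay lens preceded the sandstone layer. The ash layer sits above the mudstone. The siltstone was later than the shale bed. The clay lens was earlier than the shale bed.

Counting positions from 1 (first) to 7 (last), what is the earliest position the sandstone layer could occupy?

The ash layer, the clay lens, the mudstone, the shale bed, and the siltstone must all come before the sandstone layer — 5 forced predecessors.
Nothing else is forced ahead of the sandstone layer, so its earliest slot is position 5 + 1 = 6.

6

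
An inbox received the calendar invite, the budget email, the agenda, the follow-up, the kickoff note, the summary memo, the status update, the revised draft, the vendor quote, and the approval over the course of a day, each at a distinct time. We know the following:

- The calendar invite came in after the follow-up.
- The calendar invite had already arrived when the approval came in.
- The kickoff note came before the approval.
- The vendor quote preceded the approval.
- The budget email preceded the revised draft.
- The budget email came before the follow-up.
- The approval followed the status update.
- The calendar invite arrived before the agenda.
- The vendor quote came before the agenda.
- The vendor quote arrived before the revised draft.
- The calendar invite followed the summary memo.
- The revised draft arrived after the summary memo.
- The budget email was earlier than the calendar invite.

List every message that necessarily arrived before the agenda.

Directly stated before the agenda: the calendar invite and the vendor quote.
The budget email reaches the agenda via the budget email → the calendar invite → the agenda.
The follow-up reaches the agenda via the follow-up → the calendar invite → the agenda.
The summary memo reaches the agenda via the summary memo → the calendar invite → the agenda.
No chain forces the approval (or any of the others) ahead of the agenda.

the budget email, the calendar invite, the follow-up, the summary memo, the vendor quote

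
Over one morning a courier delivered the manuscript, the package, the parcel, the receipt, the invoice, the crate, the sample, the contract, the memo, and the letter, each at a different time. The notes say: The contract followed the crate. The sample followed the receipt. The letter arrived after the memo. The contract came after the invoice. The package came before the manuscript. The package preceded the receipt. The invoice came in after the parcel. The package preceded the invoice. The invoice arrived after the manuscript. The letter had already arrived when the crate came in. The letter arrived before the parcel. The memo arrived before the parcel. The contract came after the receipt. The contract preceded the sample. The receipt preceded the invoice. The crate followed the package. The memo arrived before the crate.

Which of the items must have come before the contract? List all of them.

the crate, the invoice, the letter, the manuscript, the memo, the package, the parcel, the receipt

Directly stated before the contract: the crate, the invoice, and the receipt.
The letter reaches the contract via the letter → the crate → the contract.
The manuscript reaches the contract via the manuscript → the invoice → the contract.
The memo reaches the contract via the memo → the crate → the contract.
Likewise the package and the parcel each reach the contract by chaining the stated constraints.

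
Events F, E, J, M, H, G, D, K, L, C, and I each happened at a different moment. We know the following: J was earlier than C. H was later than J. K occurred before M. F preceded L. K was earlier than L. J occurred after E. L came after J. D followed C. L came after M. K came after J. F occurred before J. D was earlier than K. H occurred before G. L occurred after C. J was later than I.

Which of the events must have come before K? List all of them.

Directly stated before K: D and J.
C reaches K via C → D → K.
E reaches K via E → J → K.
F reaches K via F → J → K.
Likewise I reaches K by chaining the stated constraints.
No chain forces M (or any of the others) ahead of K.

C, D, E, F, I, J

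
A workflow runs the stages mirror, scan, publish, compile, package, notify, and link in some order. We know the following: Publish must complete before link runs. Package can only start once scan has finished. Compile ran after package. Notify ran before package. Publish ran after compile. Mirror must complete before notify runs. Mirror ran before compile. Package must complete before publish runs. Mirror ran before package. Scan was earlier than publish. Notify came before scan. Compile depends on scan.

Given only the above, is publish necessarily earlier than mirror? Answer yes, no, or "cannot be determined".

Tracing the constraints gives mirror → compile → publish, so mirror must come before publish.
That means publish cannot be before mirror.

no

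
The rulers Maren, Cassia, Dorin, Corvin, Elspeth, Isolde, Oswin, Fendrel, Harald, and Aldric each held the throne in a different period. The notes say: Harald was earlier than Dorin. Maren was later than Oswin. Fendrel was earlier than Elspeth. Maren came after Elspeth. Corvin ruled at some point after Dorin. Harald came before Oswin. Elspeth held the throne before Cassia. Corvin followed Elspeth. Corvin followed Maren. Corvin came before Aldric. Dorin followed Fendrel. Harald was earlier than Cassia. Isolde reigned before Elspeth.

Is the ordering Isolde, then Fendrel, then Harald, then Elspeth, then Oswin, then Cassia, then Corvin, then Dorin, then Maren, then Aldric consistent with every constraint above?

no

The constraints require Maren before Corvin, but in the proposed sequence Corvin appears ahead of Maren. That one violation is enough.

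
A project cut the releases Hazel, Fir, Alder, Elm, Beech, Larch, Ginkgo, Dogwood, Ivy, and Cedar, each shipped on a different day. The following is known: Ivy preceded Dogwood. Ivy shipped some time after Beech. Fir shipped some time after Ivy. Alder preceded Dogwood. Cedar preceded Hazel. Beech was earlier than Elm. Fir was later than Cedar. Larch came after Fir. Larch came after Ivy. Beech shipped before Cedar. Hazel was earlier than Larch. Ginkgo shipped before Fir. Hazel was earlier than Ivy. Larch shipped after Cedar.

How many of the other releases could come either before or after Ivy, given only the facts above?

3

Forced before Ivy: Beech, Cedar, and Hazel; forced after Ivy: Dogwood, Fir, and Larch.
That leaves Alder, Elm, and Ginkgo with no forced order relative to Ivy — 3.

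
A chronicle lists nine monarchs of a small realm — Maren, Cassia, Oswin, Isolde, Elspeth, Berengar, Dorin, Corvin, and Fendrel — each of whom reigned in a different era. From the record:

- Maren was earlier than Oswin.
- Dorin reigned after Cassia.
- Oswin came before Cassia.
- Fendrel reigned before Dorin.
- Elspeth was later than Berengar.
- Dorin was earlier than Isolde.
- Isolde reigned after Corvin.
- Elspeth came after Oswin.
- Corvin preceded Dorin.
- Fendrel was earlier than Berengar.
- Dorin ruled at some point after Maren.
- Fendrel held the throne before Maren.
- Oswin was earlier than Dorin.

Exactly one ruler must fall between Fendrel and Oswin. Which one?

Tracing the constraints gives Fendrel → Maren → Oswin, so Maren sits after Fendrel and before Oswin.
No other ruler is forced both after Fendrel and before Oswin.

Maren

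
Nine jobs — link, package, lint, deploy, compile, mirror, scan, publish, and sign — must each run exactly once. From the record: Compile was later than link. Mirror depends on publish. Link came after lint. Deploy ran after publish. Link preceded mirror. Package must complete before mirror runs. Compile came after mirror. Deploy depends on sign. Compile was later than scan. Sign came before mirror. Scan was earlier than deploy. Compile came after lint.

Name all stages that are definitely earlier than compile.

Directly stated before compile: link, lint, mirror, and scan.
Package reaches compile via package → mirror → compile.
Publish reaches compile via publish → mirror → compile.
Sign reaches compile via sign → mirror → compile.

link, lint, mirror, package, publish, scan, sign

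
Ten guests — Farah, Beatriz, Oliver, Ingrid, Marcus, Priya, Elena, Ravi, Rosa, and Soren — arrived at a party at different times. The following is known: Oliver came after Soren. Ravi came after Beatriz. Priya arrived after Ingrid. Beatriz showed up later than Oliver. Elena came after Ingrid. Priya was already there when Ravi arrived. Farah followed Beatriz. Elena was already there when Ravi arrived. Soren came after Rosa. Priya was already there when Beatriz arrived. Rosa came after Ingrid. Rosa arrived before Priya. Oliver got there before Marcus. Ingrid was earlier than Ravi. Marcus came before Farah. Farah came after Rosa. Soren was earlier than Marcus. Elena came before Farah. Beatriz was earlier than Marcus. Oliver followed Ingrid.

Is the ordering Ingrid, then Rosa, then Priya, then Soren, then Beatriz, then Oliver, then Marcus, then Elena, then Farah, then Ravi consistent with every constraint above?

no

The constraints require Oliver before Beatriz, but in the proposed sequence Beatriz appears ahead of Oliver. That one violation is enough.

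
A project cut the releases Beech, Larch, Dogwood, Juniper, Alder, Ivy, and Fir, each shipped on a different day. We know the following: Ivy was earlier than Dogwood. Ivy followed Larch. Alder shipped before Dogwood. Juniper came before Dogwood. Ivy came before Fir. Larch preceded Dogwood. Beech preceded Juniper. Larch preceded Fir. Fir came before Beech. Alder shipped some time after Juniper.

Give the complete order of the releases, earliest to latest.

Larch, Ivy, Fir, Beech, Juniper, Alder, Dogwood

The constraints fix every adjacent pair, so only one ordering works:
Larch → Ivy → Fir → Beech → Juniper → Alder → Dogwood.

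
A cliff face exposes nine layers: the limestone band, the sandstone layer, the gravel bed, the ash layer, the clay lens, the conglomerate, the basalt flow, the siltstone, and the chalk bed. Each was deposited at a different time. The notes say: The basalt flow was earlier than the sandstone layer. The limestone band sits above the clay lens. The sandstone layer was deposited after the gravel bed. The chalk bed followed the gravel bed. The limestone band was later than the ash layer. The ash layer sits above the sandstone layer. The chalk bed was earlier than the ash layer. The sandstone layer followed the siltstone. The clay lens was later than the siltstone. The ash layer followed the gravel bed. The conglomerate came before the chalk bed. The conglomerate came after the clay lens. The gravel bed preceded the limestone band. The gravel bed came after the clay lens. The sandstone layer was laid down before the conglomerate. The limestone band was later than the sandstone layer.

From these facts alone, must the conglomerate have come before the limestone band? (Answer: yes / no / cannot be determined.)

Chain the constraints: the conglomerate → the chalk bed → the ash layer → the limestone band. Each link is directly stated, so the conglomerate comes before the limestone band.

yes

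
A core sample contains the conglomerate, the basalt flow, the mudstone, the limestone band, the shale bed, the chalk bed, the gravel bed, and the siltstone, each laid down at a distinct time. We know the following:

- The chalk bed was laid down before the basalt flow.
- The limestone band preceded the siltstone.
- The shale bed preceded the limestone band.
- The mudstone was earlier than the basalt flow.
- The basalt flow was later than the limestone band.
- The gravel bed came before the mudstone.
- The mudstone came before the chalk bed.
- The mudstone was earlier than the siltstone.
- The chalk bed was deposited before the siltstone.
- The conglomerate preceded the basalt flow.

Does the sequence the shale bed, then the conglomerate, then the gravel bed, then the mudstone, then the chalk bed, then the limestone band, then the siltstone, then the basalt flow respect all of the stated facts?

Check each stated constraint against the proposed order — e.g. the shale bed is ahead of the limestone band; the conglomerate is ahead of the basalt flow. Every pair is in the required order; nothing is violated.

yes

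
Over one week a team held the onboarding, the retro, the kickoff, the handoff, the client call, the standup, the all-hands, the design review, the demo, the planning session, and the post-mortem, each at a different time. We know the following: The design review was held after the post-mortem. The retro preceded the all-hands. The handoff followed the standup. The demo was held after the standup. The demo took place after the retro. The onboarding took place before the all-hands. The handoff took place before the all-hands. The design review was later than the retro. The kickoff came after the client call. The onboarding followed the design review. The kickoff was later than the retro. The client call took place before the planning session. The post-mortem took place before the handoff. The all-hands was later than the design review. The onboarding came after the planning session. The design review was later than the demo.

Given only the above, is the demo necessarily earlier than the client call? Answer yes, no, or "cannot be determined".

cannot be determined

No chain of stated constraints runs from the demo to the client call, and none runs from the client call to the demo either.
So the relative order of the demo and the client call is not fixed by the given facts.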